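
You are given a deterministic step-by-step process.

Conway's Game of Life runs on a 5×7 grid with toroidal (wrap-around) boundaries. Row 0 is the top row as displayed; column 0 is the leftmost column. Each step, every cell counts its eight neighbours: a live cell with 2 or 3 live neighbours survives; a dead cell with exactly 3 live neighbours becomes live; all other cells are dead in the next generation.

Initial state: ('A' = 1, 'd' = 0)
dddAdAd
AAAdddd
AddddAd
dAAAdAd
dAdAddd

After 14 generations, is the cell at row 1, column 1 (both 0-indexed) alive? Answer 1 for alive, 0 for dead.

1

gen 0: dddAdAd
AAAdddd
AddddAd
dAAAdAd
dAdAddd
gen 1: AddAAdd
AAAdAdd
AddAAdd
AAdAddA
dAdAddd
gen 2: AdddAdd
AdAddAA
ddddAAd
dAdAddA
dAdAddA
gen 3: ddAAAdd
AAdAddd
dAAAAdd
dddAddA
dAdAAAA
gen 4: ddddddA
Adddddd
dAddAdd
dAddddA
AdddddA
gen 5: ddddddA
Adddddd
dAddddd
dAdddAA
dddddAA
gen 6: AddddAA
Adddddd
dAddddA
dddddAA
ddddddd
gen 7: AdddddA
dAdddAd
dddddAA
AddddAA
Adddddd
gen 8: AAddddA
dddddAd
ddddAdd
AddddAd
dAdddAd
gen 9: AAdddAA
AddddAA
ddddAAA
ddddAAA
dAdddAd
gen 10: dAddAdd
dAddddd
ddddddd
Adddddd
dAddddd
gen 11: AAAdddd
ddddddd
ddddddd
ddddddd
AAddddd
gen 12: AdAdddd
dAddddd
ddddddd
ddddddd
AdAdddd
gen 13: AdAdddd
dAddddd
ddddddd
ddddddd
ddddddd
gen 14: dAddddd
dAddddd
ddddddd
ddddddd
ddddddd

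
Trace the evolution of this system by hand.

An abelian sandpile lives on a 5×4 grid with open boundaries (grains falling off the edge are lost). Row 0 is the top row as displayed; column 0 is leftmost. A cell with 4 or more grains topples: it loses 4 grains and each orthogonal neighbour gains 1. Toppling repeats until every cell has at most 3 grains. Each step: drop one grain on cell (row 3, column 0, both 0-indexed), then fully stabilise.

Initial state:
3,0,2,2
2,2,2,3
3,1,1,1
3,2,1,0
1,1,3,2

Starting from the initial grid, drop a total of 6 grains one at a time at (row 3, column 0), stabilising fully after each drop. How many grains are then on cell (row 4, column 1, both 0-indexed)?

2

0) 3,0,2,2
2,2,2,3
3,1,1,1
3,2,1,0
1,1,3,2
1) 3,0,2,2
3,2,2,3
0,2,1,1
1,3,1,0
2,1,3,2
2) 3,0,2,2
3,2,2,3
0,2,1,1
2,3,1,0
2,1,3,2
3) 3,0,2,2
3,2,2,3
0,2,1,1
3,3,1,0
2,1,3,2
4) 3,0,2,2
3,2,2,3
1,3,1,1
1,0,2,0
3,2,3,2
5) 3,0,2,2
3,2,2,3
1,3,1,1
2,0,2,0
3,2,3,2
6) 3,0,2,2
3,2,2,3
1,3,1,1
3,0,2,0
3,2,3,2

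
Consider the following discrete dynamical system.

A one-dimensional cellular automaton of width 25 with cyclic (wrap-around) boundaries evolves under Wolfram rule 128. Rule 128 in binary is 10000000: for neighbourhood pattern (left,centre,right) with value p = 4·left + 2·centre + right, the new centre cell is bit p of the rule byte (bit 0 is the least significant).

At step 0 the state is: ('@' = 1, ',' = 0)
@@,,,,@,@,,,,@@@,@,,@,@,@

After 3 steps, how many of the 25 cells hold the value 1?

[0] @@,,,,@,@,,,,@@@,@,,@,@,@
[1] @,,,,,,,,,,,,,@,,,,,,,,,,
[2] ,,,,,,,,,,,,,,,,,,,,,,,,,
[3] ,,,,,,,,,,,,,,,,,,,,,,,,,

0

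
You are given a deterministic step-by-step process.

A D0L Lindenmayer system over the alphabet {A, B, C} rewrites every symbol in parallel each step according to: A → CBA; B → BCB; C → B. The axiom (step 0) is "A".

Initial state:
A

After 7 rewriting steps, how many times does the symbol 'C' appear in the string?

169

0) A
1) CBA
2) BBCBCBA
3) BCBBCBBBCBBBCBCBA
4) BCBBBCBBCBBBCBBCBBCBBBCBBCBBCBBBCBBBCBCBA
5) BCBBBCBBCBBCBBBCBBCBBBCBBCBBCBBBCBBCBBBCBBCBBBCBBCBBCBBBCBBCBBBCBBCBBBCBBCBBCBBBCBBCBBCBBBCBBBCBCBA
6) BCBBBCBBCBBCBBBCBBCBBBCBBCBBBCBBCBBCBBBCBBCBBBCBBCBBCBBBCB…BCBBBCBBCBBCBBBCBBCBBBCBBCBBBCBBCBBCBBBCBBCBBCBBBCBBBCBCBA  (len 239)
7) BCBBBCBBCBBCBBBCBBCBBBCBBCBBBCBBCBBCBBBCBBCBBBCBBCBBCBBBCB…BCBBBCBBCBBCBBBCBBCBBBCBBCBBBCBBCBBCBBBCBBCBBCBBBCBBBCBCBA  (len 577)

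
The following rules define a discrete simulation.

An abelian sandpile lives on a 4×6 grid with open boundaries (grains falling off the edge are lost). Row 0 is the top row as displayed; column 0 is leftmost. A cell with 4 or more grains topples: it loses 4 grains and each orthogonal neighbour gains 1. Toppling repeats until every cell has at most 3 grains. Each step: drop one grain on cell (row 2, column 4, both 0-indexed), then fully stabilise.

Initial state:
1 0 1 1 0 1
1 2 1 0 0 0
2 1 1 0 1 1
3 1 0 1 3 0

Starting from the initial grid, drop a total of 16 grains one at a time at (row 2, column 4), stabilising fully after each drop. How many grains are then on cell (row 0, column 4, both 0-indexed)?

k=0  1 0 1 1 0 1
1 2 1 0 0 0
2 1 1 0 1 1
3 1 0 1 3 0
k=1  1 0 1 1 0 1
1 2 1 0 0 0
2 1 1 0 2 1
3 1 0 1 3 0
k=2  1 0 1 1 0 1
1 2 1 0 0 0
2 1 1 0 3 1
3 1 0 1 3 0
k=3  1 0 1 1 0 1
1 2 1 0 1 0
2 1 1 1 1 2
3 1 0 2 0 1
k=4  1 0 1 1 0 1
1 2 1 0 1 0
2 1 1 1 2 2
3 1 0 2 0 1
k=5  1 0 1 1 0 1
1 2 1 0 1 0
2 1 1 1 3 2
3 1 0 2 0 1
k=6  1 0 1 1 0 1
1 2 1 0 2 0
2 1 1 2 0 3
3 1 0 2 1 1
k=7  1 0 1 1 0 1
1 2 1 0 2 0
2 1 1 2 1 3
3 1 0 2 1 1
k=8  1 0 1 1 0 1
1 2 1 0 2 0
2 1 1 2 2 3
3 1 0 2 1 1
k=9  1 0 1 1 0 1
1 2 1 0 2 0
2 1 1 2 3 3
3 1 0 2 1 1
k=10  1 0 1 1 0 1
1 2 1 0 3 1
2 1 1 3 1 0
3 1 0 2 2 2
k=11  1 0 1 1 0 1
1 2 1 0 3 1
2 1 1 3 2 0
3 1 0 2 2 2
k=12  1 0 1 1 0 1
1 2 1 0 3 1
2 1 1 3 3 0
3 1 0 2 2 2
k=13  1 0 1 1 1 1
1 2 1 2 0 2
2 1 2 0 2 1
3 1 0 3 3 2
k=14  1 0 1 1 1 1
1 2 1 2 0 2
2 1 2 0 3 1
3 1 0 3 3 2
k=15  1 0 1 1 1 1
1 2 1 2 1 2
2 1 2 2 1 2
3 1 1 0 1 3
k=16  1 0 1 1 1 1
1 2 1 2 1 2
2 1 2 2 2 2
3 1 1 0 1 3

1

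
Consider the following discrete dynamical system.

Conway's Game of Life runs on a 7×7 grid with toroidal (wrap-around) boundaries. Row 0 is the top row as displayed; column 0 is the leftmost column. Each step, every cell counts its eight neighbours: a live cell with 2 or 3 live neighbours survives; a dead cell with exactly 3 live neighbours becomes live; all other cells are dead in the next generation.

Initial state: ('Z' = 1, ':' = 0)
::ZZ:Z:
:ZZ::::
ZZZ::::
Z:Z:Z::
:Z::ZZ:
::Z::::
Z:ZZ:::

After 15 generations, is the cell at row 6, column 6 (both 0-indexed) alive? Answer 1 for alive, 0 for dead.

k=0  ::ZZ:Z:
:ZZ::::
ZZZ::::
Z:Z:Z::
:Z::ZZ:
::Z::::
Z:ZZ:::
k=1  ::::Z::
Z::::::
Z::::::
Z:Z:ZZZ
:ZZ:ZZ:
::Z:Z::
::::Z::
k=2  :::::::
:::::::
Z::::Z:
Z:Z:Z::
Z:Z::::
:ZZ:Z::
::::ZZ:
k=3  :::::::
:::::::
:Z::::Z
Z::Z:::
Z:Z::::
:ZZ:ZZ:
:::ZZZ:
k=4  ::::Z::
:::::::
Z::::::
Z:Z:::Z
Z:Z:Z:Z
:ZZ::ZZ
::ZZ:Z:
k=5  :::ZZ::
:::::::
ZZ::::Z
:::Z:Z:
::Z::::
:::::::
:ZZZ:ZZ
k=6  :::ZZZ:
Z::::::
Z:::::Z
ZZZ:::Z
:::::::
:Z:Z:::
::ZZ:Z:
k=7  ::ZZ:ZZ
Z:::ZZ:
:::::::
:Z::::Z
:::::::
:::ZZ::
:::::Z:
k=8  :::Z:::
:::ZZZ:
Z::::ZZ
:::::::
:::::::
::::Z::
::Z::ZZ
k=9  ::ZZ::Z
:::Z:Z:
:::::ZZ
::::::Z
:::::::
:::::Z:
:::ZZZ:
k=10  ::Z:::Z
::ZZ:Z:
::::ZZZ
:::::ZZ
:::::::
:::::Z:
::ZZ:ZZ
k=11  :Z::::Z
::ZZ:::
:::Z:::
::::Z:Z
:::::ZZ
::::ZZZ
::ZZZZZ
k=12  ZZ::::Z
::ZZ:::
::ZZZ::
::::Z:Z
Z::::::
Z::::::
::ZZ:::
k=13  ZZ:::::
Z:::Z::
::Z:ZZ:
::::ZZ:
Z:::::Z
:Z:::::
::Z:::Z
k=14  ZZ::::Z
Z::ZZZZ
::::::Z
:::ZZ::
Z::::ZZ
:Z::::Z
::Z::::
k=15  :ZZZZ::
:Z::Z::
Z:::::Z
Z:::Z::
Z:::ZZZ
:Z:::ZZ
::Z:::Z

1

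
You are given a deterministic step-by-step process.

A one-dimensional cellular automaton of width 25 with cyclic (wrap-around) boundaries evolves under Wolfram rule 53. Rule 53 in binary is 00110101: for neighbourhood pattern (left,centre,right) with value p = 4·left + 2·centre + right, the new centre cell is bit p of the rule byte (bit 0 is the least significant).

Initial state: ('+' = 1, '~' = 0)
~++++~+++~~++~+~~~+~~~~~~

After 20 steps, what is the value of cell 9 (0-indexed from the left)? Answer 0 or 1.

[0] ~++++~+++~~++~+~~~+~~~~~~
[1] ~~~~~+~~~+~~~++++~+++++++
[2] ++++~+++~+++~~~~~+~~~~~~~
[3] ~~~~+~~~+~~~++++~+++++++~
[4] +++~+++~+++~~~~~+~~~~~~~+
[5] ~~~+~~~+~~~++++~+++++++~~
[6] ++~+++~+++~~~~~+~~~~~~~++
[7] ~~+~~~+~~~++++~+++++++~~~
[8] +~+++~+++~~~~~+~~~~~~~+++
[9] ~+~~~+~~~++++~+++++++~~~~
[10] ~+++~+++~~~~~+~~~~~~~++++
[11] +~~~+~~~++++~+++++++~~~~~
[12] +++~+++~~~~~+~~~~~~~++++~
[13] ~~~+~~~++++~+++++++~~~~~+
[14] ++~+++~~~~~+~~~~~~~++++~+
[15] ~~+~~~++++~+++++++~~~~~+~
[16] +~+++~~~~~+~~~~~~~++++~++
[17] ~+~~~++++~+++++++~~~~~+~~
[18] ~+++~~~~~+~~~~~~~++++~+++
[19] +~~~++++~+++++++~~~~~+~~~
[20] +++~~~~~+~~~~~~~++++~+++~

0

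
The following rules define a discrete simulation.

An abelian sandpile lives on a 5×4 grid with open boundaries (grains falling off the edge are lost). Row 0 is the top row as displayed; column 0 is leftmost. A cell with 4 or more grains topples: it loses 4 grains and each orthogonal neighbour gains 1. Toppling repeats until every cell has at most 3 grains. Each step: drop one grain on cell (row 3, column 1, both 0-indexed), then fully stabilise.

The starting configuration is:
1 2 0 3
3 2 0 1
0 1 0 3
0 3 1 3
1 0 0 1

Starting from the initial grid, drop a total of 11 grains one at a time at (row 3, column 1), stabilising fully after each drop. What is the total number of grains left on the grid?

0) 1 2 0 3
3 2 0 1
0 1 0 3
0 3 1 3
1 0 0 1
1) 1 2 0 3
3 2 0 1
0 2 0 3
1 0 2 3
1 1 0 1
2) 1 2 0 3
3 2 0 1
0 2 0 3
1 1 2 3
1 1 0 1
3) 1 2 0 3
3 2 0 1
0 2 0 3
1 2 2 3
1 1 0 1
4) 1 2 0 3
3 2 0 1
0 2 0 3
1 3 2 3
1 1 0 1
5) 1 2 0 3
3 2 0 1
0 3 0 3
2 0 3 3
1 2 0 1
6) 1 2 0 3
3 2 0 1
0 3 0 3
2 1 3 3
1 2 0 1
7) 1 2 0 3
3 2 0 1
0 3 0 3
2 2 3 3
1 2 0 1
8) 1 2 0 3
3 2 0 1
0 3 0 3
2 3 3 3
1 2 0 1
9) 1 2 0 3
3 3 0 2
1 0 3 0
3 2 1 1
1 3 1 2
10) 1 2 0 3
3 3 0 2
1 0 3 0
3 3 1 1
1 3 1 2
11) 1 2 0 3
3 3 0 2
2 1 3 0
0 2 2 1
3 0 2 2

32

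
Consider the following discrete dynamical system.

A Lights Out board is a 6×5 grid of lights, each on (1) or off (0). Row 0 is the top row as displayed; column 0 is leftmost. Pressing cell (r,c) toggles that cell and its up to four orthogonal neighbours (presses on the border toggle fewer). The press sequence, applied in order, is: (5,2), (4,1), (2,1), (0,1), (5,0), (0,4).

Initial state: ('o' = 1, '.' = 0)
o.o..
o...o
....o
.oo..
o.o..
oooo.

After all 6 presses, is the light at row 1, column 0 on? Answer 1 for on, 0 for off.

t=0: o.o..
o...o
....o
.oo..
o.o..
oooo.
t=1: o.o..
o...o
....o
.oo..
o....
o....
t=2: o.o..
o...o
....o
..o..
.oo..
oo...
t=3: o.o..
oo..o
ooo.o
.oo..
.oo..
oo...
t=4: .o...
o...o
ooo.o
.oo..
.oo..
oo...
t=5: .o...
o...o
ooo.o
.oo..
ooo..
.....
t=6: .o.oo
o....
ooo.o
.oo..
ooo..
.....

1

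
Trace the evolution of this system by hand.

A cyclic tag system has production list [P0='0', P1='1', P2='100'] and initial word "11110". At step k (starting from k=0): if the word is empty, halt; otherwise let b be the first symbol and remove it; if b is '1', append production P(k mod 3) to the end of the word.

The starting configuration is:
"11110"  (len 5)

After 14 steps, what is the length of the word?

0) "11110"  (len 5)
1) "11100"  (len 5)
2) "11001"  (len 5)
3) "1001100"  (len 7)
4) "0011000"  (len 7)
5) "011000"  (len 6)
6) "11000"  (len 5)
7) "10000"  (len 5)
8) "00001"  (len 5)
9) "0001"  (len 4)
10) "001"  (len 3)
11) "01"  (len 2)
12) "1"  (len 1)
13) "0"  (len 1)
14) (halted — word empty)

0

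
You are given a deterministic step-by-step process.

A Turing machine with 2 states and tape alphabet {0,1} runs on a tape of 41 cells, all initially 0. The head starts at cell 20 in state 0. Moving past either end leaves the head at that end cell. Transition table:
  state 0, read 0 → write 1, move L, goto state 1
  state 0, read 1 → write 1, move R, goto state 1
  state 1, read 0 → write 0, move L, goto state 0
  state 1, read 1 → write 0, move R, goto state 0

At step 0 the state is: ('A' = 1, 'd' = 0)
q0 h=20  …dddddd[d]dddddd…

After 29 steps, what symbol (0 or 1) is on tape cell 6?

t=0: q0 h=20  …dddddd[d]dddddd…
t=1: q1 h=19  …dddddd[d]Addddd…
t=2: q0 h=18  …dddddd[d]dAdddd…
t=3: q1 h=17  …dddddd[d]AdAddd…
t=4: q0 h=16  …dddddd[d]dAdAdd…
t=5: q1 h=15  …dddddd[d]AdAdAd…
t=6: q0 h=14  …dddddd[d]dAdAdA…
t=7: q1 h=13  …dddddd[d]AdAdAd…
t=8: q0 h=12  …dddddd[d]dAdAdA…
t=9: q1 h=11  …dddddd[d]AdAdAd…
t=10: q0 h=10  …dddddd[d]dAdAdA…
t=11: q1 h= 9  …dddddd[d]AdAdAd…
t=12: q0 h= 8  …dddddd[d]dAdAdA…
t=13: q1 h= 7  …dddddd[d]AdAdAd…
t=14: q0 h= 6  |dddddd[d]dAdAdA…
t=15: q1 h= 5  |ddddd[d]AdAdAd…
t=16: q0 h= 4  |dddd[d]dAdAdA…
t=17: q1 h= 3  |ddd[d]AdAdAd…
t=18: q0 h= 2  |dd[d]dAdAdA…
t=19: q1 h= 1  |d[d]AdAdAd…
t=20: q0 h= 0  |[d]dAdAdA…
t=21: q1 h= 0  |[A]dAdAdA…
t=22: q0 h= 1  |d[d]AdAdAd…
t=23: q1 h= 0  |[d]AAdAdA…
t=24: q0 h= 0  |[d]AAdAdA…
t=25: q1 h= 0  |[A]AAdAdA…
t=26: q0 h= 1  |d[A]AdAdAd…
t=27: q1 h= 2  |dA[A]dAdAdA…
t=28: q0 h= 3  |dAd[d]AdAdAd…
t=29: q1 h= 2  |dA[d]AAdAdA…

1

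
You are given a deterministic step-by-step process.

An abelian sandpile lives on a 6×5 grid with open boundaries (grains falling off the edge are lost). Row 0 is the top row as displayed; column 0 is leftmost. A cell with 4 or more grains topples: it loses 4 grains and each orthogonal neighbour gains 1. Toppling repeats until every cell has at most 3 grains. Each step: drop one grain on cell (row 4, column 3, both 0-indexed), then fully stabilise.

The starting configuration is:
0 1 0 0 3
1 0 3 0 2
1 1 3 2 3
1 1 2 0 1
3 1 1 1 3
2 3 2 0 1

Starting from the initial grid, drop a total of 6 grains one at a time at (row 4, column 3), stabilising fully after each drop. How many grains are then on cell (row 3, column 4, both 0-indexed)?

2

k=0  0 1 0 0 3
1 0 3 0 2
1 1 3 2 3
1 1 2 0 1
3 1 1 1 3
2 3 2 0 1
k=1  0 1 0 0 3
1 0 3 0 2
1 1 3 2 3
1 1 2 0 1
3 1 1 2 3
2 3 2 0 1
k=2  0 1 0 0 3
1 0 3 0 2
1 1 3 2 3
1 1 2 0 1
3 1 1 3 3
2 3 2 0 1
k=3  0 1 0 0 3
1 0 3 0 2
1 1 3 2 3
1 1 2 1 2
3 1 2 1 0
2 3 2 1 2
k=4  0 1 0 0 3
1 0 3 0 2
1 1 3 2 3
1 1 2 1 2
3 1 2 2 0
2 3 2 1 2
k=5  0 1 0 0 3
1 0 3 0 2
1 1 3 2 3
1 1 2 1 2
3 1 2 3 0
2 3 2 1 2
k=6  0 1 0 0 3
1 0 3 0 2
1 1 3 2 3
1 1 2 2 2
3 1 3 0 1
2 3 2 2 2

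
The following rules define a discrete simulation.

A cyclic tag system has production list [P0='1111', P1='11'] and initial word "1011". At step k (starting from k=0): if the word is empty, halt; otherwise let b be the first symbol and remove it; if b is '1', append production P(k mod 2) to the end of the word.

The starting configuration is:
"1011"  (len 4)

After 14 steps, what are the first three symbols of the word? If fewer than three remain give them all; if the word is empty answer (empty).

111

[0] "1011"  (len 4)
[1] "0111111"  (len 7)
[2] "111111"  (len 6)
[3] "111111111"  (len 9)
[4] "1111111111"  (len 10)
[5] "1111111111111"  (len 13)
[6] "11111111111111"  (len 14)
[7] "11111111111111111"  (len 17)
[8] "111111111111111111"  (len 18)
[9] "111111111111111111111"  (len 21)
[10] "1111111111111111111111"  (len 22)
[11] "1111111111111111111111111"  (len 25)
[12] "11111111111111111111111111"  (len 26)
[13] "11111111111111111111111111111"  (len 29)
[14] "111111111111111111111111111111"  (len 30)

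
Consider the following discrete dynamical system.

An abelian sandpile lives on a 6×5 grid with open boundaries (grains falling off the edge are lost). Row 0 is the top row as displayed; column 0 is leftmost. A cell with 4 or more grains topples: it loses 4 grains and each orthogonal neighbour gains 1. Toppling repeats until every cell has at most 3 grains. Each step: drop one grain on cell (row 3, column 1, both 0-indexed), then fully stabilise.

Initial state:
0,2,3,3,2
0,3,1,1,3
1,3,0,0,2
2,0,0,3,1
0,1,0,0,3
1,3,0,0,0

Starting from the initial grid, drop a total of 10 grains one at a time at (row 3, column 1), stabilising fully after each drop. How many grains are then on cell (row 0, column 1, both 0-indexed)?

3

t=0: 0,2,3,3,2
0,3,1,1,3
1,3,0,0,2
2,0,0,3,1
0,1,0,0,3
1,3,0,0,0
t=1: 0,2,3,3,2
0,3,1,1,3
1,3,0,0,2
2,1,0,3,1
0,1,0,0,3
1,3,0,0,0
t=2: 0,2,3,3,2
0,3,1,1,3
1,3,0,0,2
2,2,0,3,1
0,1,0,0,3
1,3,0,0,0
t=3: 0,2,3,3,2
0,3,1,1,3
1,3,0,0,2
2,3,0,3,1
0,1,0,0,3
1,3,0,0,0
t=4: 0,3,3,3,2
1,0,2,1,3
2,1,1,0,2
3,1,1,3,1
0,2,0,0,3
1,3,0,0,0
t=5: 0,3,3,3,2
1,0,2,1,3
2,1,1,0,2
3,2,1,3,1
0,2,0,0,3
1,3,0,0,0
t=6: 0,3,3,3,2
1,0,2,1,3
2,1,1,0,2
3,3,1,3,1
0,2,0,0,3
1,3,0,0,0
t=7: 0,3,3,3,2
1,0,2,1,3
3,2,1,0,2
0,1,2,3,1
1,3,0,0,3
1,3,0,0,0
t=8: 0,3,3,3,2
1,0,2,1,3
3,2,1,0,2
0,2,2,3,1
1,3,0,0,3
1,3,0,0,0
t=9: 0,3,3,3,2
1,0,2,1,3
3,2,1,0,2
0,3,2,3,1
1,3,0,0,3
1,3,0,0,0
t=10: 0,3,3,3,2
1,0,2,1,3
3,3,1,0,2
1,1,3,3,1
2,1,1,0,3
2,0,1,0,0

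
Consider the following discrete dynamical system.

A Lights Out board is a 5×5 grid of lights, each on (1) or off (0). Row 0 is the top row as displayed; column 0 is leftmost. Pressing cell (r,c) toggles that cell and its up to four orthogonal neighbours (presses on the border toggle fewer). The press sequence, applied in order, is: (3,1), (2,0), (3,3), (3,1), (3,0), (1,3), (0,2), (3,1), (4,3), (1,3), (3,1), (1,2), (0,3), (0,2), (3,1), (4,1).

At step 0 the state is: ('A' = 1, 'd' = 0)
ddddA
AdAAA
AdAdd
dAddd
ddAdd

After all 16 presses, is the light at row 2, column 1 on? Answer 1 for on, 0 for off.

0

t=0: ddddA
AdAAA
AdAdd
dAddd
ddAdd
t=1: ddddA
AdAAA
AAAdd
AdAdd
dAAdd
t=2: ddddA
ddAAA
ddAdd
ddAdd
dAAdd
t=3: ddddA
ddAAA
ddAAd
dddAA
dAAAd
t=4: ddddA
ddAAA
dAAAd
AAAAA
ddAAd
t=5: ddddA
ddAAA
AAAAd
ddAAA
AdAAd
t=6: dddAA
ddddd
AAAdd
ddAAA
AdAAd
t=7: dAAdA
ddAdd
AAAdd
ddAAA
AdAAd
t=8: dAAdA
ddAdd
AdAdd
AAdAA
AAAAd
t=9: dAAdA
ddAdd
AdAdd
AAddA
AAddA
t=10: dAAAA
dddAA
AdAAd
AAddA
AAddA
t=11: dAAAA
dddAA
AAAAd
ddAdA
AdddA
t=12: dAdAA
dAAdA
AAdAd
ddAdA
AdddA
t=13: dAAdd
dAAAA
AAdAd
ddAdA
AdddA
t=14: dddAd
dAdAA
AAdAd
ddAdA
AdddA
t=15: dddAd
dAdAA
AddAd
AAddA
AAddA
t=16: dddAd
dAdAA
AddAd
AdddA
ddAdA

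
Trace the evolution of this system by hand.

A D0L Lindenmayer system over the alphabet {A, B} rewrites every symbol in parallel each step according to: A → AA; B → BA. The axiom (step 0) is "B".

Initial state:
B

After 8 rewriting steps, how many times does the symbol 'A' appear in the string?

255

[0] B
[1] BA
[2] BAAA
[3] BAAAAAAA
[4] BAAAAAAAAAAAAAAA
[5] BAAAAAAAAAAAAAAAAAAAAAAAAAAAAAAA
[6] BAAAAAAAAAAAAAAAAAAAAAAAAAAAAAAAAAAAAAAAAAAAAAAAAAAAAAAAAAAAAAAA
[7] BAAAAAAAAAAAAAAAAAAAAAAAAAAAAAAAAAAAAAAAAAAAAAAAAAAAAAAAAA…AAAAAAAAAAAAAAAAAAAAAAAAAAAAAAAAAAAAAAAAAAAAAAAAAAAAAAAAAA  (len 128)
[8] BAAAAAAAAAAAAAAAAAAAAAAAAAAAAAAAAAAAAAAAAAAAAAAAAAAAAAAAAA…AAAAAAAAAAAAAAAAAAAAAAAAAAAAAAAAAAAAAAAAAAAAAAAAAAAAAAAAAA  (len 256)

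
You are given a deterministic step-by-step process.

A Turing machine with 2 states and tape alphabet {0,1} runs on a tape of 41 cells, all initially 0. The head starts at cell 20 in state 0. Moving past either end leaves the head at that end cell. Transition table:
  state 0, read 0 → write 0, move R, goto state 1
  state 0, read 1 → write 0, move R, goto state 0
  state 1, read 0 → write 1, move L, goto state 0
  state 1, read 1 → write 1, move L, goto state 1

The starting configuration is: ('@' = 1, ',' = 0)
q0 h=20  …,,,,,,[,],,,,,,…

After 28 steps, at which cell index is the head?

12

step 0: q0 h=20  …,,,,,,[,],,,,,,…
step 1: q1 h=21  …,,,,,,[,],,,,,,…
step 2: q0 h=20  …,,,,,,[,]@,,,,,…
step 3: q1 h=21  …,,,,,,[@],,,,,,…
step 4: q1 h=20  …,,,,,,[,]@,,,,,…
step 5: q0 h=19  …,,,,,,[,]@@,,,,…
step 6: q1 h=20  …,,,,,,[@]@,,,,,…
step 7: q1 h=19  …,,,,,,[,]@@,,,,…
step 8: q0 h=18  …,,,,,,[,]@@@,,,…
step 9: q1 h=19  …,,,,,,[@]@@,,,,…
step 10: q1 h=18  …,,,,,,[,]@@@,,,…
step 11: q0 h=17  …,,,,,,[,]@@@@,,…
step 12: q1 h=18  …,,,,,,[@]@@@,,,…
step 13: q1 h=17  …,,,,,,[,]@@@@,,…
step 14: q0 h=16  …,,,,,,[,]@@@@@,…
step 15: q1 h=17  …,,,,,,[@]@@@@,,…
step 16: q1 h=16  …,,,,,,[,]@@@@@,…
step 17: q0 h=15  …,,,,,,[,]@@@@@@…
step 18: q1 h=16  …,,,,,,[@]@@@@@,…
step 19: q1 h=15  …,,,,,,[,]@@@@@@…
step 20: q0 h=14  …,,,,,,[,]@@@@@@…
step 21: q1 h=15  …,,,,,,[@]@@@@@@…
step 22: q1 h=14  …,,,,,,[,]@@@@@@…
step 23: q0 h=13  …,,,,,,[,]@@@@@@…
step 24: q1 h=14  …,,,,,,[@]@@@@@@…
step 25: q1 h=13  …,,,,,,[,]@@@@@@…
step 26: q0 h=12  …,,,,,,[,]@@@@@@…
step 27: q1 h=13  …,,,,,,[@]@@@@@@…
step 28: q1 h=12  …,,,,,,[,]@@@@@@…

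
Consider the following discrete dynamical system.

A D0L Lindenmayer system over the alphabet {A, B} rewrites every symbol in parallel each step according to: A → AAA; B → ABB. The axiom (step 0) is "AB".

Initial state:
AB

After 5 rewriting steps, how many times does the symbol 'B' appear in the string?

32

0) AB
1) AAAABB
2) AAAAAAAAAAAAABBABB
3) AAAAAAAAAAAAAAAAAAAAAAAAAAAAAAAAAAAAAAAABBABBAAAABBABB
4) AAAAAAAAAAAAAAAAAAAAAAAAAAAAAAAAAAAAAAAAAAAAAAAAAAAAAAAAAA…AAAAAAAAAAAAAAAAABBABBAAAABBABBAAAAAAAAAAAAABBABBAAAABBABB  (len 162)
5) AAAAAAAAAAAAAAAAAAAAAAAAAAAAAAAAAAAAAAAAAAAAAAAAAAAAAAAAAA…AAAAAAAAAAAAAAAAABBABBAAAABBABBAAAAAAAAAAAAABBABBAAAABBABB  (len 486)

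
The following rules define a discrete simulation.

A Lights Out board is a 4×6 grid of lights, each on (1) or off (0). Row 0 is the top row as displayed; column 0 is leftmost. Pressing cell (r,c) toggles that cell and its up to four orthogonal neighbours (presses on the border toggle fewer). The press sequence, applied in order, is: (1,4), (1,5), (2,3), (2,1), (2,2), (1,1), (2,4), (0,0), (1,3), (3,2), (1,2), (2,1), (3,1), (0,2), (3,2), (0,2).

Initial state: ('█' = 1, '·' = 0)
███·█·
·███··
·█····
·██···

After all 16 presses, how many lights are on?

t=0: ███·█·
·███··
·█····
·██···
t=1: ███···
·██·██
·█··█·
·██···
t=2: ███··█
·██···
·█··██
·██···
t=3: ███··█
·███··
·███·█
·███··
t=4: ███··█
··██··
█··█·█
··██··
t=5: ███··█
···█··
███··█
···█··
t=6: █·█··█
████··
█·█··█
···█··
t=7: █·█··█
█████·
█·███·
···██·
t=8: ·██··█
·████·
█·███·
···██·
t=9: ·███·█
·█····
█·█·█·
···██·
t=10: ·███·█
·█····
█···█·
·██·█·
t=11: ·█·█·█
··██··
█·█·█·
·██·█·
t=12: ·█·█·█
·███··
·█··█·
··█·█·
t=13: ·█·█·█
·███··
····█·
██··█·
t=14: ··█··█
·█·█··
····█·
██··█·
t=15: ··█··█
·█·█··
··█·█·
█·███·
t=16: ·█·█·█
·███··
··█·█·
█·███·

12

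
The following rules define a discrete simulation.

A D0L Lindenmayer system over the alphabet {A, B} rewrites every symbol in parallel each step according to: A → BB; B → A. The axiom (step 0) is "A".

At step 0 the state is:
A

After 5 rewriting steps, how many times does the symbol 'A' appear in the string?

0

t=0: A
t=1: BB
t=2: AA
t=3: BBBB
t=4: AAAA
t=5: BBBBBBBB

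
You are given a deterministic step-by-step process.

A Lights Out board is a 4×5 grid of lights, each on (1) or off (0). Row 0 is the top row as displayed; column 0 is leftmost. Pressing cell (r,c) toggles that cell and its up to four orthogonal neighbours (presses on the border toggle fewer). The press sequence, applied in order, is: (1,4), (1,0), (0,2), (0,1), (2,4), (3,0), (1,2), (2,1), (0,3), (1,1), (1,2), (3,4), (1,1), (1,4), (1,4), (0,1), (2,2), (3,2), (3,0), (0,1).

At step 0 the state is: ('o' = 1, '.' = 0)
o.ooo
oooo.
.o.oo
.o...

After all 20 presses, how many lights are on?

step 0: o.ooo
oooo.
.o.oo
.o...
step 1: o.oo.
ooo.o
.o.o.
.o...
step 2: ..oo.
..o.o
oo.o.
.o...
step 3: .o...
....o
oo.o.
.o...
step 4: o.o..
.o..o
oo.o.
.o...
step 5: o.o..
.o...
oo..o
.o..o
step 6: o.o..
.o...
.o..o
o...o
step 7: o....
..oo.
.oo.o
o...o
step 8: o....
.ooo.
o...o
oo..o
step 9: o.ooo
.oo..
o...o
oo..o
step 10: ooooo
o....
oo..o
oo..o
step 11: oo.oo
oooo.
ooo.o
oo..o
step 12: oo.oo
oooo.
ooo..
oo.o.
step 13: o..oo
...o.
o.o..
oo.o.
step 14: o..o.
....o
o.o.o
oo.o.
step 15: o..oo
...o.
o.o..
oo.o.
step 16: .oooo
.o.o.
o.o..
oo.o.
step 17: .oooo
.ooo.
oo.o.
oooo.
step 18: .oooo
.ooo.
oooo.
o....
step 19: .oooo
.ooo.
.ooo.
.o...
step 20: o..oo
..oo.
.ooo.
.o...

9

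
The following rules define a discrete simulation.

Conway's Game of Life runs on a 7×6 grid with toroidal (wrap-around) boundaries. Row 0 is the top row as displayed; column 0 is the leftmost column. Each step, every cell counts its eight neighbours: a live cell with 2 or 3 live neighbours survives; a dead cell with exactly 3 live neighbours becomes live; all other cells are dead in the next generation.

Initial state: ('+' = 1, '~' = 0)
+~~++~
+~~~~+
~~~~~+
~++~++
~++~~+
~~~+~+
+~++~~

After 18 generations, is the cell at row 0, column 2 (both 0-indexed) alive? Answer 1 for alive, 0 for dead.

0

step 0: +~~++~
+~~~~+
~~~~~+
~++~++
~++~~+
~~~+~+
+~++~~
step 1: +~+++~
+~~~~~
~+~~~~
~+++++
~+~~~+
~~~+~+
+++~~~
step 2: +~++~~
+~++~+
~+~+++
~+~+++
~+~~~+
~~~~++
+~~~~~
step 3: +~+++~
~~~~~~
~+~~~~
~+~+~~
~~++~~
~~~~++
++~++~
step 4: +~+~+~
~+++~~
~~+~~~
~+~+~~
~~++~~
++~~~+
++~~~~
step 5: +~~~~+
~~~~~~
~~~~~~
~+~+~~
~~~++~
~~~~~+
~~+~~~
step 6: ~~~~~~
~~~~~~
~~~~~~
~~+++~
~~+++~
~~~++~
+~~~~+
step 7: ~~~~~~
~~~~~~
~~~+~~
~~+~+~
~~~~~+
~~+~~~
~~~~++
step 8: ~~~~~~
~~~~~~
~~~+~~
~~~++~
~~~+~~
~~~~++
~~~~~~
step 9: ~~~~~~
~~~~~~
~~~++~
~~+++~
~~~+~+
~~~~+~
~~~~~~
step 10: ~~~~~~
~~~~~~
~~+~+~
~~+~~+
~~+~~+
~~~~+~
~~~~~~
step 11: ~~~~~~
~~~~~~
~~~+~~
~++~++
~~~+++
~~~~~~
~~~~~~
step 12: ~~~~~~
~~~~~~
~~+++~
+~+~~+
+~++~+
~~~~+~
~~~~~~
step 13: ~~~~~~
~~~+~~
~+++++
+~~~~~
+~++~~
~~~+++
~~~~~~
step 14: ~~~~~~
~~~+~~
++++++
+~~~~~
++++~~
~~++++
~~~~+~
step 15: ~~~~~~
++~+~+
++++++
~~~~~~
+~~~~~
+~~~~+
~~~~++
step 16: ~~~~~~
~~~+~~
~~~+~~
~~+++~
+~~~~+
+~~~+~
+~~~++
step 17: ~~~~++
~~~~~~
~~~~~~
~~++++
++~~~~
~+~~+~
+~~~+~
step 18: ~~~~++
~~~~~~
~~~++~
++++++
++~~~~
~+~~~~
+~~++~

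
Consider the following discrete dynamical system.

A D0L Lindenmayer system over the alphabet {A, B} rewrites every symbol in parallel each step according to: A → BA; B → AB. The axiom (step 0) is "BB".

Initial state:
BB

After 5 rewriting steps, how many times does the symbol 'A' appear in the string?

32

t=0: BB
t=1: ABAB
t=2: BAABBAAB
t=3: ABBABAABABBABAAB
t=4: BAABABBAABBABAABBAABABBAABBABAAB
t=5: ABBABAABBAABABBABAABABBAABBABAABABBABAABBAABABBABAABABBAABBABAAB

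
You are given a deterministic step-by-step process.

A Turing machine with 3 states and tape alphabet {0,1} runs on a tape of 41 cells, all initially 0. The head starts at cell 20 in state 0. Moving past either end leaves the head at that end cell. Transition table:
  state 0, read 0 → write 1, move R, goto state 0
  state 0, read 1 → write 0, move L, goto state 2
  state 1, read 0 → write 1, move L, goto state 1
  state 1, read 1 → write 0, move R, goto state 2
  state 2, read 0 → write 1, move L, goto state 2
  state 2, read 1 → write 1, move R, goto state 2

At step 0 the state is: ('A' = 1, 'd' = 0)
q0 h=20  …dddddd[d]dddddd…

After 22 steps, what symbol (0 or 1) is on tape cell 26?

1

step 0: q0 h=20  …dddddd[d]dddddd…
step 1: q0 h=21  …dddddA[d]dddddd…
step 2: q0 h=22  …ddddAA[d]dddddd…
step 3: q0 h=23  …dddAAA[d]dddddd…
step 4: q0 h=24  …ddAAAA[d]dddddd…
step 5: q0 h=25  …dAAAAA[d]dddddd…
step 6: q0 h=26  …AAAAAA[d]dddddd…
step 7: q0 h=27  …AAAAAA[d]dddddd…
step 8: q0 h=28  …AAAAAA[d]dddddd…
step 9: q0 h=29  …AAAAAA[d]dddddd…
step 10: q0 h=30  …AAAAAA[d]dddddd…
step 11: q0 h=31  …AAAAAA[d]dddddd…
step 12: q0 h=32  …AAAAAA[d]dddddd…
step 13: q0 h=33  …AAAAAA[d]dddddd…
step 14: q0 h=34  …AAAAAA[d]dddddd|
step 15: q0 h=35  …AAAAAA[d]ddddd|
step 16: q0 h=36  …AAAAAA[d]dddd|
step 17: q0 h=37  …AAAAAA[d]ddd|
step 18: q0 h=38  …AAAAAA[d]dd|
step 19: q0 h=39  …AAAAAA[d]d|
step 20: q0 h=40  …AAAAAA[d]|
step 21: q0 h=40  …AAAAAA[A]|
step 22: q2 h=39  …AAAAAA[A]d|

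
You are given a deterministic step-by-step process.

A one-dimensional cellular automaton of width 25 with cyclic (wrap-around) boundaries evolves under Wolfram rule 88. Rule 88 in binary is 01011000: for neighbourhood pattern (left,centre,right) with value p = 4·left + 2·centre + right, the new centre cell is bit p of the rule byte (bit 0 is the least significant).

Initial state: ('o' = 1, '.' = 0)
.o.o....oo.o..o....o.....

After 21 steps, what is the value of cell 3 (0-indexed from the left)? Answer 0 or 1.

step 0: .o.o....oo.o..o....o.....
step 1: ....o...oo..o..o....o....
step 2: .....o..ooo..o..o....o...
step 3: ......o.o.oo..o..o....o..
step 4: ..........ooo..o..o....o.
step 5: ..........o.oo..o..o....o
step 6: o...........ooo..o..o....
step 7: .o..........o.oo..o..o...
step 8: ..o...........ooo..o..o..
step 9: ...o..........o.oo..o..o.
step 10: ....o...........ooo..o..o
step 11: o....o..........o.oo..o..
step 12: .o....o...........ooo..o.
step 13: ..o....o..........o.oo..o
step 14: o..o....o...........ooo..
step 15: .o..o....o..........o.oo.
step 16: ..o..o....o...........ooo
step 17: o..o..o....o..........o.o
step 18: oo..o..o....o...........o
step 19: .oo..o..o....o..........o
step 20: .ooo..o..o....o..........
step 21: .o.oo..o..o....o.........

1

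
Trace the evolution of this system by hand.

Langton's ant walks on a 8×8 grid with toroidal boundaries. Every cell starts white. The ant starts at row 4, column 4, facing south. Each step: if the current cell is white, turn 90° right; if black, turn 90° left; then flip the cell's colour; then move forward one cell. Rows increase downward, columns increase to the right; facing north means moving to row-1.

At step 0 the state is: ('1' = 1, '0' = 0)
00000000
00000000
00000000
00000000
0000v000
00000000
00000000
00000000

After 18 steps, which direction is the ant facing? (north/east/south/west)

[0] 00000000
00000000
00000000
00000000
0000v000
00000000
00000000
00000000
[1] 00000000
00000000
00000000
00000000
000<1000
00000000
00000000
00000000
[2] 00000000
00000000
00000000
000^0000
00011000
00000000
00000000
00000000
[3] 00000000
00000000
00000000
0001>000
00011000
00000000
00000000
00000000
[4] 00000000
00000000
00000000
00011000
0001v000
00000000
00000000
00000000
[5] 00000000
00000000
00000000
00011000
00010>00
00000000
00000000
00000000
[6] 00000000
00000000
00000000
00011000
00010100
00000v00
00000000
00000000
[7] 00000000
00000000
00000000
00011000
00010100
0000<100
00000000
00000000
[8] 00000000
00000000
00000000
00011000
0001^100
00001100
00000000
00000000
[9] 00000000
00000000
00000000
00011000
00011>00
00001100
00000000
00000000
[10] 00000000
00000000
00000000
00011^00
00011000
00001100
00000000
00000000
[11] 00000000
00000000
00000000
000111>0
00011000
00001100
00000000
00000000
[12] 00000000
00000000
00000000
00011110
000110v0
00001100
00000000
00000000
[13] 00000000
00000000
00000000
00011110
00011<10
00001100
00000000
00000000
[14] 00000000
00000000
00000000
00011^10
00011110
00001100
00000000
00000000
[15] 00000000
00000000
00000000
0001<010
00011110
00001100
00000000
00000000
[16] 00000000
00000000
00000000
00010010
0001v110
00001100
00000000
00000000
[17] 00000000
00000000
00000000
00010010
00010>10
00001100
00000000
00000000
[18] 00000000
00000000
00000000
00010^10
00010010
00001100
00000000
00000000

north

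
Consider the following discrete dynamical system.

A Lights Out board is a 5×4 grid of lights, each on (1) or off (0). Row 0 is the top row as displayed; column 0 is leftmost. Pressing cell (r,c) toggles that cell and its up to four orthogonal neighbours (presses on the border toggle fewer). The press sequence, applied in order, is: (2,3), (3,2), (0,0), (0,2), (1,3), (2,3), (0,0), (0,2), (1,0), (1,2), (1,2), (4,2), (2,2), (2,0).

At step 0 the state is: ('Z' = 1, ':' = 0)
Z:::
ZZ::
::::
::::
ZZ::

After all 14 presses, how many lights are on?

[0] Z:::
ZZ::
::::
::::
ZZ::
[1] Z:::
ZZ:Z
::ZZ
:::Z
ZZ::
[2] Z:::
ZZ:Z
:::Z
:ZZ:
ZZZ:
[3] :Z::
:Z:Z
:::Z
:ZZ:
ZZZ:
[4] ::ZZ
:ZZZ
:::Z
:ZZ:
ZZZ:
[5] ::Z:
:Z::
::::
:ZZ:
ZZZ:
[6] ::Z:
:Z:Z
::ZZ
:ZZZ
ZZZ:
[7] ZZZ:
ZZ:Z
::ZZ
:ZZZ
ZZZ:
[8] Z::Z
ZZZZ
::ZZ
:ZZZ
ZZZ:
[9] :::Z
::ZZ
Z:ZZ
:ZZZ
ZZZ:
[10] ::ZZ
:Z::
Z::Z
:ZZZ
ZZZ:
[11] :::Z
::ZZ
Z:ZZ
:ZZZ
ZZZ:
[12] :::Z
::ZZ
Z:ZZ
:Z:Z
Z::Z
[13] :::Z
:::Z
ZZ::
:ZZZ
Z::Z
[14] :::Z
Z::Z
::::
ZZZZ
Z::Z

9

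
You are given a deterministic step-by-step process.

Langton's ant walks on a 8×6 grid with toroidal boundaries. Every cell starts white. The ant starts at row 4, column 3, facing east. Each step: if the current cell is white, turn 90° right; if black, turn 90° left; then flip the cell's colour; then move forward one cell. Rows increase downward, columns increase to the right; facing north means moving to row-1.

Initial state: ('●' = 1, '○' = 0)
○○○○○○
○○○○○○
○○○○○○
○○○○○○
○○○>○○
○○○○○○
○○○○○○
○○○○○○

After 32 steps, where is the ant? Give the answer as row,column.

2,1

[0] ○○○○○○
○○○○○○
○○○○○○
○○○○○○
○○○>○○
○○○○○○
○○○○○○
○○○○○○
[1] ○○○○○○
○○○○○○
○○○○○○
○○○○○○
○○○●○○
○○○v○○
○○○○○○
○○○○○○
[2] ○○○○○○
○○○○○○
○○○○○○
○○○○○○
○○○●○○
○○<●○○
○○○○○○
○○○○○○
[3] ○○○○○○
○○○○○○
○○○○○○
○○○○○○
○○^●○○
○○●●○○
○○○○○○
○○○○○○
[4] ○○○○○○
○○○○○○
○○○○○○
○○○○○○
○○●>○○
○○●●○○
○○○○○○
○○○○○○
[5] ○○○○○○
○○○○○○
○○○○○○
○○○^○○
○○●○○○
○○●●○○
○○○○○○
○○○○○○
[6] ○○○○○○
○○○○○○
○○○○○○
○○○●>○
○○●○○○
○○●●○○
○○○○○○
○○○○○○
[7] ○○○○○○
○○○○○○
○○○○○○
○○○●●○
○○●○v○
○○●●○○
○○○○○○
○○○○○○
[8] ○○○○○○
○○○○○○
○○○○○○
○○○●●○
○○●<●○
○○●●○○
○○○○○○
○○○○○○
[9] ○○○○○○
○○○○○○
○○○○○○
○○○^●○
○○●●●○
○○●●○○
○○○○○○
○○○○○○
[10] ○○○○○○
○○○○○○
○○○○○○
○○<○●○
○○●●●○
○○●●○○
○○○○○○
○○○○○○
[11] ○○○○○○
○○○○○○
○○^○○○
○○●○●○
○○●●●○
○○●●○○
○○○○○○
○○○○○○
[12] ○○○○○○
○○○○○○
○○●>○○
○○●○●○
○○●●●○
○○●●○○
○○○○○○
○○○○○○
[13] ○○○○○○
○○○○○○
○○●●○○
○○●v●○
○○●●●○
○○●●○○
○○○○○○
○○○○○○
[14] ○○○○○○
○○○○○○
○○●●○○
○○<●●○
○○●●●○
○○●●○○
○○○○○○
○○○○○○
[15] ○○○○○○
○○○○○○
○○●●○○
○○○●●○
○○v●●○
○○●●○○
○○○○○○
○○○○○○
[16] ○○○○○○
○○○○○○
○○●●○○
○○○●●○
○○○>●○
○○●●○○
○○○○○○
○○○○○○
[17] ○○○○○○
○○○○○○
○○●●○○
○○○^●○
○○○○●○
○○●●○○
○○○○○○
○○○○○○
[18] ○○○○○○
○○○○○○
○○●●○○
○○<○●○
○○○○●○
○○●●○○
○○○○○○
○○○○○○
[19] ○○○○○○
○○○○○○
○○^●○○
○○●○●○
○○○○●○
○○●●○○
○○○○○○
○○○○○○
[20] ○○○○○○
○○○○○○
○<○●○○
○○●○●○
○○○○●○
○○●●○○
○○○○○○
○○○○○○
[21] ○○○○○○
○^○○○○
○●○●○○
○○●○●○
○○○○●○
○○●●○○
○○○○○○
○○○○○○
[22] ○○○○○○
○●>○○○
○●○●○○
○○●○●○
○○○○●○
○○●●○○
○○○○○○
○○○○○○
[23] ○○○○○○
○●●○○○
○●v●○○
○○●○●○
○○○○●○
○○●●○○
○○○○○○
○○○○○○
[24] ○○○○○○
○●●○○○
○<●●○○
○○●○●○
○○○○●○
○○●●○○
○○○○○○
○○○○○○
[25] ○○○○○○
○●●○○○
○○●●○○
○v●○●○
○○○○●○
○○●●○○
○○○○○○
○○○○○○
[26] ○○○○○○
○●●○○○
○○●●○○
<●●○●○
○○○○●○
○○●●○○
○○○○○○
○○○○○○
[27] ○○○○○○
○●●○○○
^○●●○○
●●●○●○
○○○○●○
○○●●○○
○○○○○○
○○○○○○
[28] ○○○○○○
○●●○○○
●>●●○○
●●●○●○
○○○○●○
○○●●○○
○○○○○○
○○○○○○
[29] ○○○○○○
○●●○○○
●●●●○○
●v●○●○
○○○○●○
○○●●○○
○○○○○○
○○○○○○
[30] ○○○○○○
○●●○○○
●●●●○○
●○>○●○
○○○○●○
○○●●○○
○○○○○○
○○○○○○
[31] ○○○○○○
○●●○○○
●●^●○○
●○○○●○
○○○○●○
○○●●○○
○○○○○○
○○○○○○
[32] ○○○○○○
○●●○○○
●<○●○○
●○○○●○
○○○○●○
○○●●○○
○○○○○○
○○○○○○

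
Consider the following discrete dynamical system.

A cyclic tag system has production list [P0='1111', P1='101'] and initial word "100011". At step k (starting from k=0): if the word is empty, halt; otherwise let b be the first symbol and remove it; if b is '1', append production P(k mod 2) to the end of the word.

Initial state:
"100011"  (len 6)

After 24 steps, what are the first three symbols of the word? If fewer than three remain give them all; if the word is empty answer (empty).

step 0: "100011"  (len 6)
step 1: "000111111"  (len 9)
step 2: "00111111"  (len 8)
step 3: "0111111"  (len 7)
step 4: "111111"  (len 6)
step 5: "111111111"  (len 9)
step 6: "11111111101"  (len 11)
step 7: "11111111011111"  (len 14)
step 8: "1111111011111101"  (len 16)
step 9: "1111110111111011111"  (len 19)
step 10: "111110111111011111101"  (len 21)
step 11: "111101111110111111011111"  (len 24)
step 12: "11101111110111111011111101"  (len 26)
step 13: "11011111101111110111111011111"  (len 29)
step 14: "1011111101111110111111011111101"  (len 31)
step 15: "0111111011111101111110111111011111"  (len 34)
step 16: "111111011111101111110111111011111"  (len 33)
step 17: "111110111111011111101111110111111111"  (len 36)
step 18: "11110111111011111101111110111111111101"  (len 38)
step 19: "11101111110111111011111101111111111011111"  (len 41)
step 20: "1101111110111111011111101111111111011111101"  (len 43)
step 21: "1011111101111110111111011111111110111111011111"  (len 46)
step 22: "011111101111110111111011111111110111111011111101"  (len 48)
step 23: "11111101111110111111011111111110111111011111101"  (len 47)
step 24: "1111101111110111111011111111110111111011111101101"  (len 49)

111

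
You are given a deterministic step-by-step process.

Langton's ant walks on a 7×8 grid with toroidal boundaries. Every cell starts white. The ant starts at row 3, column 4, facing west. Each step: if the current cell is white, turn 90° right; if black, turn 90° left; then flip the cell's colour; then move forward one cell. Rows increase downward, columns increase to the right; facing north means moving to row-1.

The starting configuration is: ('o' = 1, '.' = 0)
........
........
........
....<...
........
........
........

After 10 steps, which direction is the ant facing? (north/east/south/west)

east

0) ........
........
........
....<...
........
........
........
1) ........
........
....^...
....o...
........
........
........
2) ........
........
....o>..
....o...
........
........
........
3) ........
........
....oo..
....ov..
........
........
........
4) ........
........
....oo..
....<o..
........
........
........
5) ........
........
....oo..
.....o..
....v...
........
........
6) ........
........
....oo..
.....o..
...<o...
........
........
7) ........
........
....oo..
...^.o..
...oo...
........
........
8) ........
........
....oo..
...o>o..
...oo...
........
........
9) ........
........
....oo..
...ooo..
...ov...
........
........
10) ........
........
....oo..
...ooo..
...o.>..
........
........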